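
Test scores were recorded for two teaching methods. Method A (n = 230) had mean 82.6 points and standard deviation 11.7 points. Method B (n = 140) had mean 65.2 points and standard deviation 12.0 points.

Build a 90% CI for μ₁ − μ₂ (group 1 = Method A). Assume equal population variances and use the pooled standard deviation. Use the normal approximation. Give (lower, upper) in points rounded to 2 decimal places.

Pooled variance s_p² = [229·11.7² + 139·12.0²] / (230+140−2) = 139.5756, so s_p = 11.8142.
SE_diff = s_p·√(1/n₁ + 1/n₂) = 11.8142·√(1/230 + 1/140) = 1.2664.
z* = 1.645; margin = 1.645 × 1.2664 = 2.0832.
Difference = 82.6 − 65.2 = 17.4000.
17.4000 ± 2.0832 → (15.32, 19.48).

(15.32, 19.48)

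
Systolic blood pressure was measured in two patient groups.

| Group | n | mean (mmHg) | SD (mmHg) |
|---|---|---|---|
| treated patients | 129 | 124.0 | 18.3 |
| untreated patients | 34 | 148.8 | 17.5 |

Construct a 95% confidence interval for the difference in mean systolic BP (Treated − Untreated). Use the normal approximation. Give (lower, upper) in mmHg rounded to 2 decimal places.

Per-group SEs: s₁/√n₁ = 18.3/√129 = 1.6112, s₂/√n₂ = 17.5/√34 = 3.0012.
Unpooled SE of the difference: √(2.59596544 + 9.00720144) = 3.4063.
Margin of error = z* · SE = 1.960 × 3.4063 = 6.6763.
x̄₁ − x̄₂ = 124.0 − 148.8 = -24.8000.
CI: -24.8000 ± 6.6763 = (-31.48, -18.12).

(-31.48, -18.12)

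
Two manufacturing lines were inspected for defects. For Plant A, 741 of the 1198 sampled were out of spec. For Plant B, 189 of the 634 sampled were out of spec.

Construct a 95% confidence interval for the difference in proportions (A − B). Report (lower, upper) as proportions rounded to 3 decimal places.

(0.275, 0.365)

p̂₁ = 741/1198 = 0.6185 and p̂₂ = 189/634 = 0.2981.
SE₁ = √(p̂₁(1−p̂₁)/n₁) = √(0.6185·0.3815/1198) = 0.01403; SE₂ = √(0.2981·0.7019/634) = 0.01817.
Independent samples: SE of the difference = √(SE₁² + SE₂²) = √(0.0001968409 + 0.0003301489) = 0.02296.
z* for 95% confidence is 1.960, so the margin of error is 1.960 × 0.02296 = 0.04500.
Point estimate p̂₁ − p̂₂ = 0.6185 − 0.2981 = 0.3204.
0.3204 ± 0.04500 → (0.275, 0.365).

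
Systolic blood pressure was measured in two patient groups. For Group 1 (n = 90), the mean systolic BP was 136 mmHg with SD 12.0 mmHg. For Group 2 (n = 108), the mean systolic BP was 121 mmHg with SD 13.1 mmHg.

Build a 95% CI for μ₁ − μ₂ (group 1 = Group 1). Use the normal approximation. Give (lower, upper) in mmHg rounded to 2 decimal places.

(11.50, 18.50)

Per-group SEs: s₁/√n₁ = 12.0/√90 = 1.2649, s₂/√n₂ = 13.1/√108 = 1.2605.
Unpooled SE of the difference: √(1.59997201 + 1.58886025) = 1.7857.
Margin of error = z* · SE = 1.960 × 1.7857 = 3.5000.
x̄₁ − x̄₂ = 136 − 121 = 15.0000.
CI: 15.0000 ± 3.5000 = (11.50, 18.50).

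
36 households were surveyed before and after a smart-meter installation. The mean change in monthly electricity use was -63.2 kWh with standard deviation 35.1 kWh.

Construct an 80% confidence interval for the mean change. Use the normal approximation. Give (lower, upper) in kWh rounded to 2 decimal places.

Paired design: SE = s_d/√n = 35.1/√36 = 5.8500.
z* = 1.282; margin of error = 1.282 × 5.8500 = 7.4997.
-63.2 ± 7.4997 → (-70.70, -55.70).

(-70.70, -55.70)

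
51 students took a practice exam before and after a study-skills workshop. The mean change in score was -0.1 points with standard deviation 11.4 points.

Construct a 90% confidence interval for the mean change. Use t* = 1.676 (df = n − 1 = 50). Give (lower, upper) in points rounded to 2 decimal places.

This is a matched-pairs design, so SE = s_d/√n = 11.4/√51 = 1.5963.
Margin = 1.676 × 1.5963 = 2.6754; the interval is -0.1 ± 2.6754 = (-2.78, 2.58).

(-2.78, 2.58)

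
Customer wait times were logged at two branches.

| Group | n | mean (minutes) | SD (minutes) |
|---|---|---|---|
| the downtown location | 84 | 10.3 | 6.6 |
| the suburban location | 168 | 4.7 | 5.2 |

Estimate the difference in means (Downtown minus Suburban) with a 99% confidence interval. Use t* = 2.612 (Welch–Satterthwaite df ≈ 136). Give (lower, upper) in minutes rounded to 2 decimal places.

(3.45, 7.75)

Standard errors of each mean: 6.6/√84 = 0.7201 and 5.2/√168 = 0.4012.
SE(x̄₁ − x̄₂) = √(0.7201² + 0.4012²) = 0.8243 for independent samples with unequal variances.
With t* = 2.612, the margin is 2.612 × 0.8243 = 2.1531.
x̄₁ − x̄₂ = 10.3 − 4.7 = 5.6000; the interval is 5.6000 ± 2.1531 = (3.45, 7.75).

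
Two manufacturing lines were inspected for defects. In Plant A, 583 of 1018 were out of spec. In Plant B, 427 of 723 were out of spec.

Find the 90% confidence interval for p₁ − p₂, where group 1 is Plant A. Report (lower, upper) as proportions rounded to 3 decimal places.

(-0.057, 0.022)

First, p̂₁ = 583/1018 = 0.5727; p̂₂ = 427/723 = 0.5906.
The two standard errors are √(0.5727×0.4273/1018) = 0.01550 and √(0.5906×0.4094/723) = 0.01829.
Because the samples are independent, SE_diff = √(0.01550² + 0.01829²) = 0.02397.
Using z* = 1.645 for 90%, ME = 1.645 × 0.02397 = 0.03943.
p̂₁ − p̂₂ = -0.0179; interval -0.0179 ± 0.03943 gives (-0.057, 0.022).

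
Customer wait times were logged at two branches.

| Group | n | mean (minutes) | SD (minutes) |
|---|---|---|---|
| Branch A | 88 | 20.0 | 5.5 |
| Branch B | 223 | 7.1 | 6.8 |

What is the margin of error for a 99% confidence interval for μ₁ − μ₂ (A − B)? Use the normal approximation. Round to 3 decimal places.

SE₁ = s₁/√n₁ = 5.5/√88 = 0.5863; SE₂ = 6.8/√223 = 0.4554.
Independent samples, unequal variances: SE_diff = √(SE₁² + SE₂²) = √(0.34374769 + 0.20738916) = 0.7424.
z* = 2.576, so margin of error = 2.576 × 0.7424 = 1.9124.

1.912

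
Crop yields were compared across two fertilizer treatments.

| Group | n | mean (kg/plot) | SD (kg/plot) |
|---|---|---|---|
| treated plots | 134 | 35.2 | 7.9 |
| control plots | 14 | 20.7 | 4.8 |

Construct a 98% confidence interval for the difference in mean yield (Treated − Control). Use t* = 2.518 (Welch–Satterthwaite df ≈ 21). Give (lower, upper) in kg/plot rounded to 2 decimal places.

Per-group SEs: s₁/√n₁ = 7.9/√134 = 0.6825, s₂/√n₂ = 4.8/√14 = 1.2829.
Unpooled SE of the difference: √(0.46580625 + 1.64583241) = 1.4531.
Margin of error = t* · SE = 2.518 × 1.4531 = 3.6589.
x̄₁ − x̄₂ = 35.2 − 20.7 = 14.5000.
CI: 14.5000 ± 3.6589 = (10.84, 18.16).

(10.84, 18.16)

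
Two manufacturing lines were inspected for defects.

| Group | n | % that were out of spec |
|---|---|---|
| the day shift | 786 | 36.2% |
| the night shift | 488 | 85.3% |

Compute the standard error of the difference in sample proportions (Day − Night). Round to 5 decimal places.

0.02347

The two standard errors are √(0.3620×0.6380/786) = 0.01714 and √(0.8530×0.1470/488) = 0.01603.
Because the samples are independent, SE_diff = √(0.01714² + 0.01603²) = 0.02347.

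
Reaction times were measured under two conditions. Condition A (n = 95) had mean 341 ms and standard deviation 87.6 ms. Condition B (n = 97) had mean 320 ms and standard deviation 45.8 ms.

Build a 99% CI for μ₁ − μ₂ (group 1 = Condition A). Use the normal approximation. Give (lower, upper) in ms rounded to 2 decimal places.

(-5.07, 47.07)

SE₁ = s₁/√n₁ = 87.6/√95 = 8.9876; SE₂ = 45.8/√97 = 4.6503.
Independent samples, unequal variances: SE_diff = √(SE₁² + SE₂²) = √(80.77695376 + 21.62529009) = 10.1194.
z* = 2.576, so margin of error = 2.576 × 10.1194 = 26.0676.
Difference in means = 341 − 320 = 21.0000.
21.0000 ± 26.0676 → (-5.07, 47.07).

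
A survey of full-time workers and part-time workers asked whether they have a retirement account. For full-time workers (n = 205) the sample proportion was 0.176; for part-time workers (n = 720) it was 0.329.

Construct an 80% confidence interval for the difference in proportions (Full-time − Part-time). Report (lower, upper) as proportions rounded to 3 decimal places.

(-0.194, -0.112)

Each SE is √(p̂(1−p̂)/n): √(0.1760·0.8240/205) = 0.02660 and √(0.3290·0.6710/720) = 0.01751.
SE(p̂₁ − p̂₂) = √(SE₁² + SE₂²) = √(0.00070756 + 0.0003066001) = 0.03185, since the two samples are independent.
At 80% confidence z* = 1.282; margin = 1.282 × 0.03185 = 0.04083.
The difference is 0.1760 − 0.3290 = -0.1530, so the interval is -0.1530 ± 0.04083 = (-0.194, -0.112).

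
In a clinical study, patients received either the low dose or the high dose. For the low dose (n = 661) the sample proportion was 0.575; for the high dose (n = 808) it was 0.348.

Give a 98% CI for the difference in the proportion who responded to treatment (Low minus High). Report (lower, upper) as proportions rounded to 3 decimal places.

Each SE is √(p̂(1−p̂)/n): √(0.5750·0.4250/661) = 0.01923 and √(0.3480·0.6520/808) = 0.01676.
SE(p̂₁ − p̂₂) = √(SE₁² + SE₂²) = √(0.0003697929 + 0.0002808976) = 0.02551, since the two samples are independent.
At 98% confidence z* = 2.326; margin = 2.326 × 0.02551 = 0.05934.
The difference is 0.5750 − 0.3480 = 0.2270, so the interval is 0.2270 ± 0.05934 = (0.168, 0.286).

(0.168, 0.286)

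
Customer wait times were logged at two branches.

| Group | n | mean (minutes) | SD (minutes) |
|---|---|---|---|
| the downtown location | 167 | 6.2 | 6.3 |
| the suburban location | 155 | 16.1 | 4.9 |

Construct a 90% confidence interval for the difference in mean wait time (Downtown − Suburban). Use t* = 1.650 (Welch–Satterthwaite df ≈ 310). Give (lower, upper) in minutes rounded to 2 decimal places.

SE₁ = s₁/√n₁ = 6.3/√167 = 0.4875; SE₂ = 4.9/√155 = 0.3936.
Independent samples, unequal variances: SE_diff = √(SE₁² + SE₂²) = √(0.23765625 + 0.15492096) = 0.6266.
t* = 1.650, so margin of error = 1.650 × 0.6266 = 1.0339.
Difference in means = 6.2 − 16.1 = -9.9000.
-9.9000 ± 1.0339 → (-10.93, -8.87).

(-10.93, -8.87)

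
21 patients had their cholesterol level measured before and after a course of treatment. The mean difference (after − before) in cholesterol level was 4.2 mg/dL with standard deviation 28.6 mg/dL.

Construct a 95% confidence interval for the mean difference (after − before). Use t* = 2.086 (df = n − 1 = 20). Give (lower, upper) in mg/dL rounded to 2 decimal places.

Paired design: SE = s_d/√n = 28.6/√21 = 6.2410.
t* = 2.086; margin of error = 2.086 × 6.2410 = 13.0187.
4.2 ± 13.0187 → (-8.82, 17.22).

(-8.82, 17.22)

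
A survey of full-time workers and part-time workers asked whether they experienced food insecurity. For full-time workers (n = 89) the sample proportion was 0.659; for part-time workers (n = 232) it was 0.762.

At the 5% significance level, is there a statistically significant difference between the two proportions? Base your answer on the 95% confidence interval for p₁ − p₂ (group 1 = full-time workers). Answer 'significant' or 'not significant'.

Each SE is √(p̂(1−p̂)/n): √(0.6590·0.3410/89) = 0.05025 and √(0.7620·0.2380/232) = 0.02796.
SE(p̂₁ − p̂₂) = √(SE₁² + SE₂²) = √(0.0025250625 + 0.0007817616) = 0.05750, since the two samples are independent.
At 95% confidence z* = 1.960; margin = 1.960 × 0.05750 = 0.11270.
The difference is 0.6590 − 0.7620 = -0.1030, so the interval is -0.1030 ± 0.11270 = (-0.21570, 0.00970).
The interval (-0.21570, 0.00970) contains 0, so the difference is not significant.

not significant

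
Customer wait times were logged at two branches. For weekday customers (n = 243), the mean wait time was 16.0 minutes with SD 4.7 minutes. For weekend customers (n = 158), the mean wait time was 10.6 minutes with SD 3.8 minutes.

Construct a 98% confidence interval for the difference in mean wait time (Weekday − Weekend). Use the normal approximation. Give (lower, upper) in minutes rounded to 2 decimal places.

(4.41, 6.39)

Standard errors of each mean: 4.7/√243 = 0.3015 and 3.8/√158 = 0.3023.
SE(x̄₁ − x̄₂) = √(0.3015² + 0.3023²) = 0.4270 for independent samples with unequal variances.
With z* = 2.326, the margin is 2.326 × 0.4270 = 0.9932.
x̄₁ − x̄₂ = 16.0 − 10.6 = 5.4000; the interval is 5.4000 ± 0.9932 = (4.41, 6.39).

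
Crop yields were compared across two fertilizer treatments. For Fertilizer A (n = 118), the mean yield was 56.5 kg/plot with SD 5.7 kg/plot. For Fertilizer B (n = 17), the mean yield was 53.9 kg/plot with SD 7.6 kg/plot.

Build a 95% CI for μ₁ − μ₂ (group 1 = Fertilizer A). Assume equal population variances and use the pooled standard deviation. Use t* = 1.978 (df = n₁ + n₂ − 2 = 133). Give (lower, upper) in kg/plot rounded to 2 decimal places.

s_p = √[((n₁−1)s₁² + (n₂−1)s₂²)/(n₁+n₂−2)] = √[(117·5.7² + 16·7.6²)/133] = 5.9607.
SE = 5.9607·√(1/118 + 1/17) = 1.5463.
With t* = 1.978, margin = 1.978 × 1.5463 = 3.0586.
x̄₁ − x̄₂ = 56.5 − 53.9 = 2.6000; interval 2.6000 ± 3.0586 = (-0.46, 5.66).

(-0.46, 5.66)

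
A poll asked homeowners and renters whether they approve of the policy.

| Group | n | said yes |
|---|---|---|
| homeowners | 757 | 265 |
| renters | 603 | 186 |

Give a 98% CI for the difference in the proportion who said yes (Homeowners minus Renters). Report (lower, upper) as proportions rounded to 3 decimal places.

(-0.018, 0.101)

p̂₁ = 265/757 = 0.3501 and p̂₂ = 186/603 = 0.3085.
SE₁ = √(p̂₁(1−p̂₁)/n₁) = √(0.3501·0.6499/757) = 0.01734; SE₂ = √(0.3085·0.6915/603) = 0.01881.
Independent samples: SE of the difference = √(SE₁² + SE₂²) = √(0.0003006756 + 0.0003538161) = 0.02558.
z* for 98% confidence is 2.326, so the margin of error is 2.326 × 0.02558 = 0.05950.
Point estimate p̂₁ − p̂₂ = 0.3501 − 0.3085 = 0.0416.
0.0416 ± 0.05950 → (-0.018, 0.101).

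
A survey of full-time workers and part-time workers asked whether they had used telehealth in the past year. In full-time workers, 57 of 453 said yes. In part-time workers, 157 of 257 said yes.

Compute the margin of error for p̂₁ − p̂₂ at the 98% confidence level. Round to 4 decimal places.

p̂₁ = 57/453 = 0.1258 and p̂₂ = 157/257 = 0.6109.
SE₁ = √(p̂₁(1−p̂₁)/n₁) = √(0.1258·0.8742/453) = 0.01558; SE₂ = √(0.6109·0.3891/257) = 0.03041.
Independent samples: SE of the difference = √(SE₁² + SE₂²) = √(0.0002427364 + 0.0009247681) = 0.03417.
z* for 98% confidence is 2.326, so the margin of error is 2.326 × 0.03417 = 0.07948.

0.0795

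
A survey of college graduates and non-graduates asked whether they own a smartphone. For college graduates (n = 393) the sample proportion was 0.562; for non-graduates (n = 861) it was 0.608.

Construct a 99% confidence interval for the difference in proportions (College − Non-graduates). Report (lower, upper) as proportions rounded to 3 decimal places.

SE₁ = √(p̂₁(1−p̂₁)/n₁) = √(0.5620·0.4380/393) = 0.02503; SE₂ = √(0.6080·0.3920/861) = 0.01664.
Independent samples: SE of the difference = √(SE₁² + SE₂²) = √(0.0006265009 + 0.0002768896) = 0.03006.
z* for 99% confidence is 2.576, so the margin of error is 2.576 × 0.03006 = 0.07743.
Point estimate p̂₁ − p̂₂ = 0.5620 − 0.6080 = -0.0460.
-0.0460 ± 0.07743 → (-0.123, 0.031).

(-0.123, 0.031)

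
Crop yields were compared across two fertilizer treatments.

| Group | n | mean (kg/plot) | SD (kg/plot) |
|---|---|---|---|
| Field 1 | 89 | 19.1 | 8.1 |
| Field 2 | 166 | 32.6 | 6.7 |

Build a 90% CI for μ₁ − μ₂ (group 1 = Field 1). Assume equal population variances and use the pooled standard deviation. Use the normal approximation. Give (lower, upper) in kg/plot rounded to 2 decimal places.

(-15.06, -11.94)

Pooled variance s_p² = [88·8.1² + 165·6.7²] / (89+166−2) = 52.0970, so s_p = 7.2178.
SE_diff = s_p·√(1/n₁ + 1/n₂) = 7.2178·√(1/89 + 1/166) = 0.9483.
z* = 1.645; margin = 1.645 × 0.9483 = 1.5600.
Difference = 19.1 − 32.6 = -13.5000.
-13.5000 ± 1.5600 → (-15.06, -11.94).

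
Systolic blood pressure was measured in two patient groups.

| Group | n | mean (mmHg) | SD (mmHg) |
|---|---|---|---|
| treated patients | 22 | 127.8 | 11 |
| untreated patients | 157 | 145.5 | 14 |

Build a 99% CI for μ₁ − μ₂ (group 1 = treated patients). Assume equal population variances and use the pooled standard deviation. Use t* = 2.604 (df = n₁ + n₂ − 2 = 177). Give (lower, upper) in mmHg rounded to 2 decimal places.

s_p = √[((n₁−1)s₁² + (n₂−1)s₂²)/(n₁+n₂−2)] = √[(21·11² + 156·14²)/177] = 13.6785.
SE = 13.6785·√(1/22 + 1/157) = 3.1139.
With t* = 2.604, margin = 2.604 × 3.1139 = 8.1086.
x̄₁ − x̄₂ = 127.8 − 145.5 = -17.7000; interval -17.7000 ± 8.1086 = (-25.81, -9.59).

(-25.81, -9.59)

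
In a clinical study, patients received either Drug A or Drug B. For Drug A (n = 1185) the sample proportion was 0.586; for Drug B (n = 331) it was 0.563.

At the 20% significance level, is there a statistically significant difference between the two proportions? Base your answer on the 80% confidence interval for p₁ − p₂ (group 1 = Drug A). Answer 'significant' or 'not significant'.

not significant

Each SE is √(p̂(1−p̂)/n): √(0.5860·0.4140/1185) = 0.01431 and √(0.5630·0.4370/331) = 0.02726.
SE(p̂₁ − p̂₂) = √(SE₁² + SE₂²) = √(0.0002047761 + 0.0007431076) = 0.03079, since the two samples are independent.
At 80% confidence z* = 1.282; margin = 1.282 × 0.03079 = 0.03947.
The difference is 0.5860 − 0.5630 = 0.0230, so the interval is 0.0230 ± 0.03947 = (-0.01647, 0.06247).
The interval (-0.01647, 0.06247) contains 0, so the difference is not significant.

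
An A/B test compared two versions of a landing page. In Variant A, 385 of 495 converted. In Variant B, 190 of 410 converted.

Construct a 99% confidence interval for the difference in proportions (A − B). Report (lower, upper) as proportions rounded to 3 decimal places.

(0.235, 0.394)

p̂₁ = 385/495 = 0.7778 and p̂₂ = 190/410 = 0.4634.
SE₁ = √(p̂₁(1−p̂₁)/n₁) = √(0.7778·0.2222/495) = 0.01869; SE₂ = √(0.4634·0.5366/410) = 0.02463.
Independent samples: SE of the difference = √(SE₁² + SE₂²) = √(0.0003493161 + 0.0006066369) = 0.03092.
z* for 99% confidence is 2.576, so the margin of error is 2.576 × 0.03092 = 0.07965.
Point estimate p̂₁ − p̂₂ = 0.7778 − 0.4634 = 0.3144.
0.3144 ± 0.07965 → (0.235, 0.394).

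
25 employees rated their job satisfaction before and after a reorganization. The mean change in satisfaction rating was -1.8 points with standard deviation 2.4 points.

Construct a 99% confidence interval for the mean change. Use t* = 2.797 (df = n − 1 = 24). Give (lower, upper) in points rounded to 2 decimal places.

This is a matched-pairs design, so SE = s_d/√n = 2.4/√25 = 0.4800.
Margin = 2.797 × 0.4800 = 1.3426; the interval is -1.8 ± 1.3426 = (-3.14, -0.46).

(-3.14, -0.46)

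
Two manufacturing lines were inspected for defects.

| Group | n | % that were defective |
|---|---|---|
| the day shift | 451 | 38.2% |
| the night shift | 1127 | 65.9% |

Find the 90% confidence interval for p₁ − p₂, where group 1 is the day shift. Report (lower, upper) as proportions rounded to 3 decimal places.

(-0.321, -0.233)

SE₁ = √(p̂₁(1−p̂₁)/n₁) = √(0.3820·0.6180/451) = 0.02288; SE₂ = √(0.6590·0.3410/1127) = 0.01412.
Independent samples: SE of the difference = √(SE₁² + SE₂²) = √(0.0005234944 + 0.0001993744) = 0.02689.
z* for 90% confidence is 1.645, so the margin of error is 1.645 × 0.02689 = 0.04423.
Point estimate p̂₁ − p̂₂ = 0.3820 − 0.6590 = -0.2770.
-0.2770 ± 0.04423 → (-0.321, -0.233).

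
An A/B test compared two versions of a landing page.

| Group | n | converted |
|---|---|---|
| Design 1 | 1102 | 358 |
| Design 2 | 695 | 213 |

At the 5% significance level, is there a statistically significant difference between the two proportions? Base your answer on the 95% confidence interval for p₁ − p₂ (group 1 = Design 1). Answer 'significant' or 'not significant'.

Sample proportions: 358/1102 = 0.3249, 213/695 = 0.3065.
Each SE is √(p̂(1−p̂)/n): √(0.3249·0.6751/1102) = 0.01411 and √(0.3065·0.6935/695) = 0.01749.
SE(p̂₁ − p̂₂) = √(SE₁² + SE₂²) = √(0.0001990921 + 0.0003059001) = 0.02247, since the two samples are independent.
At 95% confidence z* = 1.960; margin = 1.960 × 0.02247 = 0.04404.
The difference is 0.3249 − 0.3065 = 0.0184, so the interval is 0.0184 ± 0.04404 = (-0.02564, 0.06244).
The interval (-0.02564, 0.06244) contains 0, so the difference is not significant.

not significant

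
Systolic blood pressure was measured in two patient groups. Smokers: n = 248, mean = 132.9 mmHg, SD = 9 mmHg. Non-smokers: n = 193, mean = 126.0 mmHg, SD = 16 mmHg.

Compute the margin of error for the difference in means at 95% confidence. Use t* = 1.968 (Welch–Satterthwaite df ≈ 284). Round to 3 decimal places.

SE₁ = s₁/√n₁ = 9/√248 = 0.5715; SE₂ = 16/√193 = 1.1517.
Independent samples, unequal variances: SE_diff = √(SE₁² + SE₂²) = √(0.32661225 + 1.32641289) = 1.2857.
t* = 1.968, so margin of error = 1.968 × 1.2857 = 2.5303.

2.530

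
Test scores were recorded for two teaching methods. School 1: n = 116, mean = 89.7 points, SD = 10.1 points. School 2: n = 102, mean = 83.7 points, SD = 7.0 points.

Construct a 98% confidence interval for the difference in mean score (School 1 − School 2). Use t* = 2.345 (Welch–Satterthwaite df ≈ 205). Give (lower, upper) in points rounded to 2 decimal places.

(3.27, 8.73)

Standard errors of each mean: 10.1/√116 = 0.9378 and 7.0/√102 = 0.6931.
SE(x̄₁ − x̄₂) = √(0.9378² + 0.6931²) = 1.1661 for independent samples with unequal variances.
With t* = 2.345, the margin is 2.345 × 1.1661 = 2.7345.
x̄₁ − x̄₂ = 89.7 − 83.7 = 6.0000; the interval is 6.0000 ± 2.7345 = (3.27, 8.73).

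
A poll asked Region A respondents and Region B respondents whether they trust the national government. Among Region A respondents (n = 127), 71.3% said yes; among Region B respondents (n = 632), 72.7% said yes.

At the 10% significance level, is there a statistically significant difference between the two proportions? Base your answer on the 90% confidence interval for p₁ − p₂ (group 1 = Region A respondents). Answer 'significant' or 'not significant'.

SE₁ = √(p̂₁(1−p̂₁)/n₁) = √(0.7130·0.2870/127) = 0.04014; SE₂ = √(0.7270·0.2730/632) = 0.01772.
Independent samples: SE of the difference = √(SE₁² + SE₂²) = √(0.0016112196 + 0.0003139984) = 0.04388.
z* for 90% confidence is 1.645, so the margin of error is 1.645 × 0.04388 = 0.07218.
Point estimate p̂₁ − p̂₂ = 0.7130 − 0.7270 = -0.0140.
-0.0140 ± 0.07218 → (-0.08618, 0.05818).
The interval (-0.08618, 0.05818) contains 0, so the difference is not significant.

not significant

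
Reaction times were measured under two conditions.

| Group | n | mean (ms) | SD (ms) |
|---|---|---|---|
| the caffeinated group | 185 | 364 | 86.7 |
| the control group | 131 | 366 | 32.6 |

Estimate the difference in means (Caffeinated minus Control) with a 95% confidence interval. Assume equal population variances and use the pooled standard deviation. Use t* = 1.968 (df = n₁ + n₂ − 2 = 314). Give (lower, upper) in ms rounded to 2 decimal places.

Pooled variance s_p² = [184·86.7² + 130·32.6²] / (185+131−2) = 4844.7980, so s_p = 69.6046.
SE_diff = s_p·√(1/n₁ + 1/n₂) = 69.6046·√(1/185 + 1/131) = 7.9480.
t* = 1.968; margin = 1.968 × 7.9480 = 15.6417.
Difference = 364 − 366 = -2.0000.
-2.0000 ± 15.6417 → (-17.64, 13.64).

(-17.64, 13.64)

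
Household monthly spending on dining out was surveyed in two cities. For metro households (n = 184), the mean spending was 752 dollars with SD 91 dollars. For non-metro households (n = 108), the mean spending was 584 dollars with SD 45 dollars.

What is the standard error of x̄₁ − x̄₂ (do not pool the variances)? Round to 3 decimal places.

Per-group SEs: s₁/√n₁ = 91/√184 = 6.7086, s₂/√n₂ = 45/√108 = 4.3301.
Unpooled SE of the difference: √(45.00531396 + 18.74976601) = 7.9847.

7.985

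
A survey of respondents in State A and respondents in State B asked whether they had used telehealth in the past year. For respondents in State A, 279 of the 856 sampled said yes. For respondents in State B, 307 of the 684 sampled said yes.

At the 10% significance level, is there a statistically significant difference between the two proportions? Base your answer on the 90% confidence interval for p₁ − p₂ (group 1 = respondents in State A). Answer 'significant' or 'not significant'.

significant

Sample proportions: 279/856 = 0.3259, 307/684 = 0.4488.
Each SE is √(p̂(1−p̂)/n): √(0.3259·0.6741/856) = 0.01602 and √(0.4488·0.5512/684) = 0.01902.
SE(p̂₁ − p̂₂) = √(SE₁² + SE₂²) = √(0.0002566404 + 0.0003617604) = 0.02487, since the two samples are independent.
At 90% confidence z* = 1.645; margin = 1.645 × 0.02487 = 0.04091.
The difference is 0.3259 − 0.4488 = -0.1229, so the interval is -0.1229 ± 0.04091 = (-0.16381, -0.08199).
The interval (-0.16381, -0.08199) does not contain 0, so the difference is significant.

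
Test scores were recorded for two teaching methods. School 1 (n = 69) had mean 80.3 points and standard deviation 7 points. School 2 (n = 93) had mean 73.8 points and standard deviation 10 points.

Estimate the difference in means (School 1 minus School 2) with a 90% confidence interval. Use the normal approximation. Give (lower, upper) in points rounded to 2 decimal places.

(4.30, 8.70)

SE₁ = s₁/√n₁ = 7/√69 = 0.8427; SE₂ = 10/√93 = 1.0370.
Independent samples, unequal variances: SE_diff = √(SE₁² + SE₂²) = √(0.71014329 + 1.075369) = 1.3362.
z* = 1.645, so margin of error = 1.645 × 1.3362 = 2.1980.
Difference in means = 80.3 − 73.8 = 6.5000.
6.5000 ± 2.1980 → (4.30, 8.70).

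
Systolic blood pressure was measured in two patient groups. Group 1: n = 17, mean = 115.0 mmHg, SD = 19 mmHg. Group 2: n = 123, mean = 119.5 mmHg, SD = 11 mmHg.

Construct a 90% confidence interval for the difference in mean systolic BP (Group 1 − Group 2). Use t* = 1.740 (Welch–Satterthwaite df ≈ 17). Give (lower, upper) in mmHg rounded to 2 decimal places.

(-12.70, 3.70)

Per-group SEs: s₁/√n₁ = 19/√17 = 4.6082, s₂/√n₂ = 11/√123 = 0.9918.
Unpooled SE of the difference: √(21.23550724 + 0.98366724) = 4.7137.
Margin of error = t* · SE = 1.740 × 4.7137 = 8.2018.
x̄₁ − x̄₂ = 115.0 − 119.5 = -4.5000.
CI: -4.5000 ± 8.2018 = (-12.70, 3.70).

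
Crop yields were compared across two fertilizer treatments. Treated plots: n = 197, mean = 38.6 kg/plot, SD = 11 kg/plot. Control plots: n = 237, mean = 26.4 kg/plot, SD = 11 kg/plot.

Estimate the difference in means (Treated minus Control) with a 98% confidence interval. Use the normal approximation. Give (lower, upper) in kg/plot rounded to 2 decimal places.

(9.73, 14.67)

SE₁ = s₁/√n₁ = 11/√197 = 0.7837; SE₂ = 11/√237 = 0.7145.
Independent samples, unequal variances: SE_diff = √(SE₁² + SE₂²) = √(0.61418569 + 0.51051025) = 1.0605.
z* = 2.326, so margin of error = 2.326 × 1.0605 = 2.4667.
Difference in means = 38.6 − 26.4 = 12.2000.
12.2000 ± 2.4667 → (9.73, 14.67).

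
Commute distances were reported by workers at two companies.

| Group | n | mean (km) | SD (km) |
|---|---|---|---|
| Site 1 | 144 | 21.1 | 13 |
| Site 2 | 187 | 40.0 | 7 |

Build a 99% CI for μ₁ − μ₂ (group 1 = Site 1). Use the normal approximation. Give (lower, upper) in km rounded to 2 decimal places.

Per-group SEs: s₁/√n₁ = 13/√144 = 1.0833, s₂/√n₂ = 7/√187 = 0.5119.
Unpooled SE of the difference: √(1.17353889 + 0.26204161) = 1.1982.
Margin of error = z* · SE = 2.576 × 1.1982 = 3.0866.
x̄₁ − x̄₂ = 21.1 − 40.0 = -18.9000.
CI: -18.9000 ± 3.0866 = (-21.99, -15.81).

(-21.99, -15.81)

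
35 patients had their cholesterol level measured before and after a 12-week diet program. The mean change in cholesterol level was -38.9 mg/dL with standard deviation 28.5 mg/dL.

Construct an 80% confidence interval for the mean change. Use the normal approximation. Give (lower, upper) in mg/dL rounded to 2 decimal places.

Paired design: SE = s_d/√n = 28.5/√35 = 4.8174.
z* = 1.282; margin of error = 1.282 × 4.8174 = 6.1759.
-38.9 ± 6.1759 → (-45.08, -32.72).

(-45.08, -32.72)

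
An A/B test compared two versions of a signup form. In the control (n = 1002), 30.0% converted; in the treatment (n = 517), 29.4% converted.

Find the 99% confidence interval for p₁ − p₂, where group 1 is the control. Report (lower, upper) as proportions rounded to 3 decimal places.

(-0.058, 0.070)

The two standard errors are √(0.3000×0.7000/1002) = 0.01448 and √(0.2940×0.7060/517) = 0.02004.
Because the samples are independent, SE_diff = √(0.01448² + 0.02004²) = 0.02472.
Using z* = 2.576 for 99%, ME = 2.576 × 0.02472 = 0.06368.
p̂₁ − p̂₂ = 0.0060; interval 0.0060 ± 0.06368 gives (-0.058, 0.070).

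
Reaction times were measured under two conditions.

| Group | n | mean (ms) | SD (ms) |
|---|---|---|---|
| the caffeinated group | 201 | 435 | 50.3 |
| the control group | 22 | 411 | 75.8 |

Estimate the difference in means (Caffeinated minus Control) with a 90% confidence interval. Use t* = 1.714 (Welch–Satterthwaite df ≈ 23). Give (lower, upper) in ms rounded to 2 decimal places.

(-4.36, 52.36)

Standard errors of each mean: 50.3/√201 = 3.5479 and 75.8/√22 = 16.1606.
SE(x̄₁ − x̄₂) = √(3.5479² + 16.1606²) = 16.5455 for independent samples with unequal variances.
With t* = 1.714, the margin is 1.714 × 16.5455 = 28.3590.
x̄₁ − x̄₂ = 435 − 411 = 24.0000; the interval is 24.0000 ± 28.3590 = (-4.36, 52.36).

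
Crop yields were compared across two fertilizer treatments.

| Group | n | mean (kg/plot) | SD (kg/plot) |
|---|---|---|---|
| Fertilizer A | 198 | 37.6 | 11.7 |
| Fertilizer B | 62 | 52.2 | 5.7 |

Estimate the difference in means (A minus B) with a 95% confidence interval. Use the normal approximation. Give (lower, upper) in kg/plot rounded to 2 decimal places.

SE₁ = s₁/√n₁ = 11.7/√198 = 0.8315; SE₂ = 5.7/√62 = 0.7239.
Independent samples, unequal variances: SE_diff = √(SE₁² + SE₂²) = √(0.69139225 + 0.52403121) = 1.1025.
z* = 1.960, so margin of error = 1.960 × 1.1025 = 2.1609.
Difference in means = 37.6 − 52.2 = -14.6000.
-14.6000 ± 2.1609 → (-16.76, -12.44).

(-16.76, -12.44)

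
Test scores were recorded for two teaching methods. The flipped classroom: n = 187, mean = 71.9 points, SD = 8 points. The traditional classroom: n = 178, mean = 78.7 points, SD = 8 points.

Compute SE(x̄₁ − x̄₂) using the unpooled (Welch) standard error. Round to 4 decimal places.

0.8377

SE₁ = s₁/√n₁ = 8/√187 = 0.5850; SE₂ = 8/√178 = 0.5996.
Independent samples, unequal variances: SE_diff = √(SE₁² + SE₂²) = √(0.342225 + 0.35952016) = 0.8377.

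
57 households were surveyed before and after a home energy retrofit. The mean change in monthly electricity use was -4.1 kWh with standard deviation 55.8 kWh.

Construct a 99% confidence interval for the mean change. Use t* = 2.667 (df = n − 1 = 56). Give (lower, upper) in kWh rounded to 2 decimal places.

Paired design: SE = s_d/√n = 55.8/√57 = 7.3909.
t* = 2.667; margin of error = 2.667 × 7.3909 = 19.7115.
-4.1 ± 19.7115 → (-23.81, 15.61).

(-23.81, 15.61)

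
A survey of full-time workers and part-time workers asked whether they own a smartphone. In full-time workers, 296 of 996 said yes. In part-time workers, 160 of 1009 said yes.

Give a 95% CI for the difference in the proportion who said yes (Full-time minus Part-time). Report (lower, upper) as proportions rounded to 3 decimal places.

(0.102, 0.175)

Sample proportions: 296/996 = 0.2972, 160/1009 = 0.1586.
Each SE is √(p̂(1−p̂)/n): √(0.2972·0.7028/996) = 0.01448 and √(0.1586·0.8414/1009) = 0.01150.
SE(p̂₁ − p̂₂) = √(SE₁² + SE₂²) = √(0.0002096704 + 0.00013225) = 0.01849, since the two samples are independent.
At 95% confidence z* = 1.960; margin = 1.960 × 0.01849 = 0.03624.
The difference is 0.2972 − 0.1586 = 0.1386, so the interval is 0.1386 ± 0.03624 = (0.102, 0.175).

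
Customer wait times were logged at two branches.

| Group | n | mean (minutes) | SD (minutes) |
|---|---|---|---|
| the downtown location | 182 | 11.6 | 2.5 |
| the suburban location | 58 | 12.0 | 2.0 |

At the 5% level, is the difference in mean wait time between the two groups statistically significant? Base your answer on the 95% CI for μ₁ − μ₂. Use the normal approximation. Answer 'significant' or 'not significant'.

not significant

SE₁ = s₁/√n₁ = 2.5/√182 = 0.1853; SE₂ = 2.0/√58 = 0.2626.
Independent samples, unequal variances: SE_diff = √(SE₁² + SE₂²) = √(0.03433609 + 0.06895876) = 0.3214.
z* = 1.960, so margin of error = 1.960 × 0.3214 = 0.6299.
Difference in means = 11.6 − 12.0 = -0.4000.
-0.4000 ± 0.6299 → (-1.0299, 0.2299).
The interval (-1.0299, 0.2299) contains 0, so the difference is not significant.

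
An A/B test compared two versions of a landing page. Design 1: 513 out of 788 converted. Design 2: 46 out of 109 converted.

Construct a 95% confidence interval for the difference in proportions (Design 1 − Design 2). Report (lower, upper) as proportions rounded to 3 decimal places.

First, p̂₁ = 513/788 = 0.6510; p̂₂ = 46/109 = 0.4220.
The two standard errors are √(0.6510×0.3490/788) = 0.01698 and √(0.4220×0.5780/109) = 0.04730.
Because the samples are independent, SE_diff = √(0.01698² + 0.04730²) = 0.05026.
Using z* = 1.960 for 95%, ME = 1.960 × 0.05026 = 0.09851.
p̂₁ − p̂₂ = 0.2290; interval 0.2290 ± 0.09851 gives (0.130, 0.328).

(0.130, 0.328)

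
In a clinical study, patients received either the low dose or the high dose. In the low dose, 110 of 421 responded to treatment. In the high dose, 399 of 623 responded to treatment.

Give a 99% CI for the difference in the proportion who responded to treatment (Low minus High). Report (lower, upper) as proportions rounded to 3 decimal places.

(-0.453, -0.305)

Sample proportions: 110/421 = 0.2613, 399/623 = 0.6404.
Each SE is √(p̂(1−p̂)/n): √(0.2613·0.7387/421) = 0.02141 and √(0.6404·0.3596/623) = 0.01923.
SE(p̂₁ − p̂₂) = √(SE₁² + SE₂²) = √(0.0004583881 + 0.0003697929) = 0.02878, since the two samples are independent.
At 99% confidence z* = 2.576; margin = 2.576 × 0.02878 = 0.07414.
The difference is 0.2613 − 0.6404 = -0.3791, so the interval is -0.3791 ± 0.07414 = (-0.453, -0.305).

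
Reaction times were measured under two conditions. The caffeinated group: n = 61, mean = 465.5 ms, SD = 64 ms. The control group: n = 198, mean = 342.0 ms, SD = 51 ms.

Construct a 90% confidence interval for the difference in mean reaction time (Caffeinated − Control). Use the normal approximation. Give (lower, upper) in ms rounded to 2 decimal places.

Per-group SEs: s₁/√n₁ = 64/√61 = 8.1944, s₂/√n₂ = 51/√198 = 3.6244.
Unpooled SE of the difference: √(67.14819136 + 13.13627536) = 8.9602.
Margin of error = z* · SE = 1.645 × 8.9602 = 14.7395.
x̄₁ − x̄₂ = 465.5 − 342.0 = 123.5000.
CI: 123.5000 ± 14.7395 = (108.76, 138.24).

(108.76, 138.24)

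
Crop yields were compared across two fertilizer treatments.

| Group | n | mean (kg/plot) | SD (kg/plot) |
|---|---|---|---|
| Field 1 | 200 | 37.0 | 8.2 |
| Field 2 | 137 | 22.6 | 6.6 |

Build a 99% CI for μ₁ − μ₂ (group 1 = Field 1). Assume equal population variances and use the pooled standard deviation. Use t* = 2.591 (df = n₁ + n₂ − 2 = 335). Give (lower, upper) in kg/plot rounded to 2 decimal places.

(12.22, 16.58)

Pooled variance s_p² = [199·8.2² + 136·6.6²] / (200+137−2) = 57.6266, so s_p = 7.5912.
SE_diff = s_p·√(1/n₁ + 1/n₂) = 7.5912·√(1/200 + 1/137) = 0.8419.
t* = 2.591; margin = 2.591 × 0.8419 = 2.1814.
Difference = 37.0 − 22.6 = 14.4000.
14.4000 ± 2.1814 → (12.22, 16.58).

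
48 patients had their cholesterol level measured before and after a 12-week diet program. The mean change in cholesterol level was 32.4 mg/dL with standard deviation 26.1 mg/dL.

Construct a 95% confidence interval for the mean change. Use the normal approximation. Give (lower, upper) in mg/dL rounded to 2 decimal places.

(25.02, 39.78)

Paired design: SE = s_d/√n = 26.1/√48 = 3.7672.
z* = 1.960; margin of error = 1.960 × 3.7672 = 7.3837.
32.4 ± 7.3837 → (25.02, 39.78).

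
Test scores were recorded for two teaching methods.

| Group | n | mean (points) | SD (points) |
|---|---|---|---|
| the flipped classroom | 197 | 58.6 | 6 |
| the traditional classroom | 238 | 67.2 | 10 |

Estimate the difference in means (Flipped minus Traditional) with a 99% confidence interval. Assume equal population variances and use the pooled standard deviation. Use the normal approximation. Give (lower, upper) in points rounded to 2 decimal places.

Pooled variance s_p² = [196·6² + 237·10²] / (197+238−2) = 71.0300, so s_p = 8.4279.
SE_diff = s_p·√(1/n₁ + 1/n₂) = 8.4279·√(1/197 + 1/238) = 0.8118.
z* = 2.576; margin = 2.576 × 0.8118 = 2.0912.
Difference = 58.6 − 67.2 = -8.6000.
-8.6000 ± 2.0912 → (-10.69, -6.51).

(-10.69, -6.51)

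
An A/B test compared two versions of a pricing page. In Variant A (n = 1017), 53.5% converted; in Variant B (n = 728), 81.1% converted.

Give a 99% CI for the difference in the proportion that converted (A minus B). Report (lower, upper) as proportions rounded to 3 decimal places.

SE₁ = √(p̂₁(1−p̂₁)/n₁) = √(0.5350·0.4650/1017) = 0.01564; SE₂ = √(0.8110·0.1890/728) = 0.01451.
Independent samples: SE of the difference = √(SE₁² + SE₂²) = √(0.0002446096 + 0.0002105401) = 0.02133.
z* for 99% confidence is 2.576, so the margin of error is 2.576 × 0.02133 = 0.05495.
Point estimate p̂₁ − p̂₂ = 0.5350 − 0.8110 = -0.2760.
-0.2760 ± 0.05495 → (-0.331, -0.221).

(-0.331, -0.221)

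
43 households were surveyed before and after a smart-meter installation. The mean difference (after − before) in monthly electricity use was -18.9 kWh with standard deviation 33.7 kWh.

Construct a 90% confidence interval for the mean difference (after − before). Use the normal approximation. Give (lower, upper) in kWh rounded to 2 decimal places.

Paired design: SE = s_d/√n = 33.7/√43 = 5.1392.
z* = 1.645; margin of error = 1.645 × 5.1392 = 8.4540.
-18.9 ± 8.4540 → (-27.35, -10.45).

(-27.35, -10.45)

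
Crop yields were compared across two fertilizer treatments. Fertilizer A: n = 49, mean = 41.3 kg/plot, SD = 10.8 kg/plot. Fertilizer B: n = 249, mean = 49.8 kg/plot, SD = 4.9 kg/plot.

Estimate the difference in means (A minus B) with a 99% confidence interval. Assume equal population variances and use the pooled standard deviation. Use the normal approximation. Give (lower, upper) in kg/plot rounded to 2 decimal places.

s_p = √[((n₁−1)s₁² + (n₂−1)s₂²)/(n₁+n₂−2)] = √[(48·10.8² + 248·4.9²)/296] = 6.2475.
SE = 6.2475·√(1/49 + 1/249) = 0.9764.
With z* = 2.576, margin = 2.576 × 0.9764 = 2.5152.
x̄₁ − x̄₂ = 41.3 − 49.8 = -8.5000; interval -8.5000 ± 2.5152 = (-11.02, -5.98).

(-11.02, -5.98)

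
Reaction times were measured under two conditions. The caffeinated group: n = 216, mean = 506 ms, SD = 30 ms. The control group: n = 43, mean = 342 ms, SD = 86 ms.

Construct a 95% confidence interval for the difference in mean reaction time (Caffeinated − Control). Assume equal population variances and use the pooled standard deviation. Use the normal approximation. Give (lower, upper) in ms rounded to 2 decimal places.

(149.50, 178.50)

Pooled variance s_p² = [215·30² + 42·86²] / (216+43−2) = 1961.6031, so s_p = 44.2900.
SE_diff = s_p·√(1/n₁ + 1/n₂) = 44.2900·√(1/216 + 1/43) = 7.3960.
z* = 1.960; margin = 1.960 × 7.3960 = 14.4962.
Difference = 506 − 342 = 164.0000.
164.0000 ± 14.4962 → (149.50, 178.50).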